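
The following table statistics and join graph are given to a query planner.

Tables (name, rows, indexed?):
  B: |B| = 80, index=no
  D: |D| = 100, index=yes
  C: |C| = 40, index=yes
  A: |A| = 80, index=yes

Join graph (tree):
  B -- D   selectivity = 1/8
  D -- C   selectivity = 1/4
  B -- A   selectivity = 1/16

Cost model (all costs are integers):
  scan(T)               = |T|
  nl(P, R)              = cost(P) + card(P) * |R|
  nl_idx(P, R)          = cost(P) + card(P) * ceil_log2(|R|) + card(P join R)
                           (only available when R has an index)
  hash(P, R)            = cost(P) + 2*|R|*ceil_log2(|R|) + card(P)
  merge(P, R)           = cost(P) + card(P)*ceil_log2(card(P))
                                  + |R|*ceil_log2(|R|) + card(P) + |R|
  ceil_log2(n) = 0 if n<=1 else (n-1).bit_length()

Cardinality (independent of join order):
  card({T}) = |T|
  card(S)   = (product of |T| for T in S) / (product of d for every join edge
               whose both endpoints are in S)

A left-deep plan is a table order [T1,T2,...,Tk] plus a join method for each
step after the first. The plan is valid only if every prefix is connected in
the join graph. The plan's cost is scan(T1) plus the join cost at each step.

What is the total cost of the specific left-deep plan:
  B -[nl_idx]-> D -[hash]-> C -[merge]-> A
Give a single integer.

step 1: scan B: cost=80, card=80
step 2: join D via nl_idx
    card(P join D) = 80*100/(8) = 1000
    cost = 80 + 80*7 + 1000 = 1640
step 3: join C via hash
    card(P join C) = 1000*40/(4) = 10000
    cost = 1640 + 2*40*6 + 1000 = 3120
step 4: join A via merge
    card(P join A) = 10000*80/(16) = 50000
    cost = 3120 + 10000*14 + 80*7 + 10000 + 80 = 153760

153760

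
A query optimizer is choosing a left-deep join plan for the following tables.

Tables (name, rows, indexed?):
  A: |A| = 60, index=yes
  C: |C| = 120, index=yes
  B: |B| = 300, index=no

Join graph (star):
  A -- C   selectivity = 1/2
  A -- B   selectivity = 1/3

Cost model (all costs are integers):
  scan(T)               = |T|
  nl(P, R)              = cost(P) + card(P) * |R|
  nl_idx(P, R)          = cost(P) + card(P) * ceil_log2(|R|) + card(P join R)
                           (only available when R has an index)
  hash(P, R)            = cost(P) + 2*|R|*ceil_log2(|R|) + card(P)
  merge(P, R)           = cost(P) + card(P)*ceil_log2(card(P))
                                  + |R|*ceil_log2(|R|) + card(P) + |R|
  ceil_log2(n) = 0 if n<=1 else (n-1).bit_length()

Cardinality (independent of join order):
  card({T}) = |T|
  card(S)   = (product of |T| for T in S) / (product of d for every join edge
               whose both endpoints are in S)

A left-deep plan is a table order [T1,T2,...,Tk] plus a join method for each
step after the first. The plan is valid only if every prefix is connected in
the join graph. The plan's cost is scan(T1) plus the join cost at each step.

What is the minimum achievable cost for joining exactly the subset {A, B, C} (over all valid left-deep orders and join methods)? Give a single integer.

Selinger DP over subsets of {A,B,C}:
  {A}: scan cost=60, card=60
  {C}: scan cost=120, card=120
  {B}: scan cost=300, card=300
  {AC}: card=3600; try (A,hash)→960, (C,merge)→1440, (A,merge)→1500, (C,hash)→1800, (C,nl_idx)→4080, (A,nl_idx)→4440 …(+2); best=960 via (A,hash)
  {AB}: card=6000; try (A,hash)→1320, (B,merge)→3480, (A,merge)→3720, (B,hash)→5520, (A,nl_idx)→8100, (B,nl)→18060 …(+1); best=1320 via (A,hash)
  {ABC}: card=360000; try (C,hash)→9000, (B,hash)→9960, (B,merge)→50760, (C,merge)→86280, (C,nl_idx)→403320, (C,nl)→721320 …(+1); best=9000 via (C,hash)

9000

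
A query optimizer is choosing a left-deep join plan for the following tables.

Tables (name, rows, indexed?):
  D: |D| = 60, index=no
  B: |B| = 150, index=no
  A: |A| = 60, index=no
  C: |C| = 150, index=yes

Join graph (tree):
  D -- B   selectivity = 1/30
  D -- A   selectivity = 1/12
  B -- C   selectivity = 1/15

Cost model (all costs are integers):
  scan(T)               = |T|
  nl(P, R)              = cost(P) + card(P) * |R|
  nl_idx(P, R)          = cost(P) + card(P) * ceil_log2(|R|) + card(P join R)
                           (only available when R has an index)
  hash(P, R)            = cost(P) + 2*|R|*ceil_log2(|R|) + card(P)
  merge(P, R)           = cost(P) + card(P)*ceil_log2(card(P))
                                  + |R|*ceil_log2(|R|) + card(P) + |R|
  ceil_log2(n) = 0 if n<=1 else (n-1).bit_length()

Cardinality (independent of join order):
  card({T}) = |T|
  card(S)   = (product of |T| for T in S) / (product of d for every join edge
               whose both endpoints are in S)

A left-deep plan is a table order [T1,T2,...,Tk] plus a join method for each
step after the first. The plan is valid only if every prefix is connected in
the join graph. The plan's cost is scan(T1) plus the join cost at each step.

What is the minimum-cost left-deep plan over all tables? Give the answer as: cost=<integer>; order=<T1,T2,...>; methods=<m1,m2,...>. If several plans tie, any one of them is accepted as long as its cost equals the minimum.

Selinger DP (subsets sized 1..n):
  {D}: scan cost=60, card=60
  {B}: scan cost=150, card=150
  {A}: scan cost=60, card=60
  {C}: scan cost=150, card=150
  {BD}: card=300; try (D,hash)→1020, (B,merge)→1830, (D,merge)→1920, (B,hash)→2520, (B,nl)→9060, (D,nl)→9150; best=1020 via (D,hash)
  {AD}: card=300; try (D,hash)→840, (A,hash)→840, (D,merge)→900, (A,merge)→900, (D,nl)→3660, (A,nl)→3660; best=840 via (D,hash)
  {BC}: card=1500; try (C,hash)→2700, (B,hash)→2700, (C,merge)→2850, (C,nl_idx)→2850, (B,merge)→2850, (C,nl)→22650 …(+1); best=2700 via (C,hash)
  {ABD}: card=1500; try (A,hash)→2040, (B,hash)→3540, (A,merge)→4440, (B,merge)→5190, (A,nl)→19020, (B,nl)→45840; best=2040 via (A,hash)
  {BCD}: card=3000; try (C,hash)→3720, (D,hash)→4920, (C,merge)→5370, (C,nl_idx)→6420, (D,merge)→21120, (C,nl)→46020 …(+1); best=3720 via (C,hash)
  {ABCD}: card=15000; try (C,hash)→5940, (A,hash)→7440, (C,merge)→21390, (C,nl_idx)→29040, (A,merge)→43140, (A,nl)→183720 …(+1); best=5940 via (C,hash)

cost=5940; order=B,D,A,C; methods=hash,hash,hash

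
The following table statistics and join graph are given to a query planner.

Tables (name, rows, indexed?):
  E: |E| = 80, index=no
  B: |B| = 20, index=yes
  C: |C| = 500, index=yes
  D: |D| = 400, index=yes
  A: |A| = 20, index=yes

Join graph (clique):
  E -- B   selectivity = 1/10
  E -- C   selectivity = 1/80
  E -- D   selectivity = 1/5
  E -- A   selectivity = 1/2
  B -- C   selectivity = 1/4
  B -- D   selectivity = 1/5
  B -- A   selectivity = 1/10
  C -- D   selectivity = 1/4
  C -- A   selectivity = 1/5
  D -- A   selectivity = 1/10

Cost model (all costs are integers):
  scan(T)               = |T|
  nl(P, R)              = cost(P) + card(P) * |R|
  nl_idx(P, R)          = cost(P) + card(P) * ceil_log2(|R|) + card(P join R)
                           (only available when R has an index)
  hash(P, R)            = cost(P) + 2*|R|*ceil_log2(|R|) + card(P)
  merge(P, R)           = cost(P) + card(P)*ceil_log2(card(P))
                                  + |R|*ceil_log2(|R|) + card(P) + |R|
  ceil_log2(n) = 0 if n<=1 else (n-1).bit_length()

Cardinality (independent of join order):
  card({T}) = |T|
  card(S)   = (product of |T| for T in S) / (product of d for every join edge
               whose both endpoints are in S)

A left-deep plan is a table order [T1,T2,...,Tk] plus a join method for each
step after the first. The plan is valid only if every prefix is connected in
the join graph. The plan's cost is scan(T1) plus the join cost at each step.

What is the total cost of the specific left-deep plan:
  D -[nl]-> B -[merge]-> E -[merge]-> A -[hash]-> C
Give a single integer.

70896

step 1: scan D: cost=400, card=400
step 2: join B via nl
    card(P join B) = 400*20/(5) = 1600
    cost = 400 + 400*20 = 8400
step 3: join E via merge
    card(P join E) = 1600*80/(10*5) = 2560
    cost = 8400 + 1600*11 + 80*7 + 1600 + 80 = 28240
step 4: join A via merge
    card(P join A) = 2560*20/(2*10*10) = 256
    cost = 28240 + 2560*12 + 20*5 + 2560 + 20 = 61640
step 5: join C via hash
    card(P join C) = 256*500/(80*4*4*5) = 20
    cost = 61640 + 2*500*9 + 256 = 70896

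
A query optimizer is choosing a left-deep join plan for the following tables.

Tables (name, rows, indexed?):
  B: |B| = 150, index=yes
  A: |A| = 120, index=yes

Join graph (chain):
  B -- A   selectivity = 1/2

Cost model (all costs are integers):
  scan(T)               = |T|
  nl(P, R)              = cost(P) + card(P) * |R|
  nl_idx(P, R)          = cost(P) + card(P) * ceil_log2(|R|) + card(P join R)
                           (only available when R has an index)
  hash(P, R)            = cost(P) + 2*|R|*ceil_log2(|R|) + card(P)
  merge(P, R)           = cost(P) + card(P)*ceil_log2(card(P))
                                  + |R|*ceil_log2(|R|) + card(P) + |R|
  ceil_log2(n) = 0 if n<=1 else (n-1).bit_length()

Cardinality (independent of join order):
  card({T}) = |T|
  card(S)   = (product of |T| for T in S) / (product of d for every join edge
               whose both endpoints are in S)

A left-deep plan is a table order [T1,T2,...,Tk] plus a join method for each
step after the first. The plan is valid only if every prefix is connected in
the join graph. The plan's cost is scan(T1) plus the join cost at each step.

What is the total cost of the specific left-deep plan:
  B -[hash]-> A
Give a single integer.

step 1: scan B: cost=150, card=150
step 2: join A via hash
    card(P join A) = 150*120/(2) = 9000
    cost = 150 + 2*120*7 + 150 = 1980

1980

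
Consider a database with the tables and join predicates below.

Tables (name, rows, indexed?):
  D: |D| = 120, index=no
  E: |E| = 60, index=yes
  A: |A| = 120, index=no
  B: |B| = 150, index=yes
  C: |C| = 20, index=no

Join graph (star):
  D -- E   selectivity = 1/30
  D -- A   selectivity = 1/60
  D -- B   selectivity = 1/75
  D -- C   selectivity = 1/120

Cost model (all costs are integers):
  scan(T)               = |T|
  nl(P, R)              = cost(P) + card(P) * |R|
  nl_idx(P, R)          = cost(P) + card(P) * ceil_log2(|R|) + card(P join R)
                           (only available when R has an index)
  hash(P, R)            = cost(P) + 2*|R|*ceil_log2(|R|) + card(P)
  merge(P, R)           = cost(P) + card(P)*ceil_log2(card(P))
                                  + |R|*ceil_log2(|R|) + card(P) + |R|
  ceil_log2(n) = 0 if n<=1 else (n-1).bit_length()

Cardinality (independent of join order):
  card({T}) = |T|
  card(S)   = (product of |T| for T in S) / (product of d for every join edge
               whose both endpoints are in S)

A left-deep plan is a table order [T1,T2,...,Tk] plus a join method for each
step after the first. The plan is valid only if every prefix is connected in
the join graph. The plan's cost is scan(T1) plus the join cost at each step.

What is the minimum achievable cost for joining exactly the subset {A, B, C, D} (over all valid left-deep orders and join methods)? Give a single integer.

1880

Selinger DP over subsets of {A,B,C,D}:
  {D}: scan cost=120, card=120
  {A}: scan cost=120, card=120
  {B}: scan cost=150, card=150
  {C}: scan cost=20, card=20
  {AD}: card=240; try (D,hash)→1920, (A,hash)→1920, (D,merge)→2040, (A,merge)→2040, (D,nl)→14520, (A,nl)→14520; best=1920 via (D,hash)
  {BD}: card=240; try (B,nl_idx)→1320, (D,hash)→1980, (B,merge)→2430, (D,merge)→2460, (B,hash)→2640, (B,nl)→18120 …(+1); best=1320 via (B,nl_idx)
  {CD}: card=20; try (C,hash)→440, (D,merge)→1100, (C,merge)→1200, (D,hash)→1720, (D,nl)→2420, (C,nl)→2520; best=440 via (C,hash)
  {ABD}: card=480; try (A,hash)→3240, (B,nl_idx)→4320, (A,merge)→4440, (B,hash)→4560, (B,merge)→5430, (A,nl)→30120 …(+1); best=3240 via (A,hash)
  {ACD}: card=40; try (A,merge)→1520, (A,hash)→2140, (C,hash)→2360, (A,nl)→2840, (C,merge)→4200, (C,nl)→6720; best=1520 via (A,merge)
  {BCD}: card=40; try (B,nl_idx)→640, (C,hash)→1760, (B,merge)→1910, (B,hash)→2860, (B,nl)→3440, (C,merge)→3600 …(+1); best=640 via (B,nl_idx)
  {ABCD}: card=80; try (A,merge)→1880, (B,nl_idx)→1920, (A,hash)→2360, (B,merge)→3150, (C,hash)→3920, (B,hash)→3960 …(+4); best=1880 via (A,merge)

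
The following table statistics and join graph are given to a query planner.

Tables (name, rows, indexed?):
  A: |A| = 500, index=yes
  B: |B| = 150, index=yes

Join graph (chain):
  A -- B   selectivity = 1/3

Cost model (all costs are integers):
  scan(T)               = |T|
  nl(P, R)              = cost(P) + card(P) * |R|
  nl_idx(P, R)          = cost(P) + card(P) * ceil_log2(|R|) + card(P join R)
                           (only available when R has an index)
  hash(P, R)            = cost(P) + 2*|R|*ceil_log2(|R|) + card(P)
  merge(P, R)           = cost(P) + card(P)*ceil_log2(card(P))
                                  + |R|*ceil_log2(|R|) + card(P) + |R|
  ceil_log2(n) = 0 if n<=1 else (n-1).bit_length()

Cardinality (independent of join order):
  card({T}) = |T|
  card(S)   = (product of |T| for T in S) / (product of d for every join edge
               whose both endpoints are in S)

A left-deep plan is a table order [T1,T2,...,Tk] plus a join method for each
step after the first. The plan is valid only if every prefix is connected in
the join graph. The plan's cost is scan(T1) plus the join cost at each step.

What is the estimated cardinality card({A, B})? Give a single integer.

25000

Tables in S: A(500), B(150)
Edges inside S: A-B(d=3)
numerator = 500 * 150 = 75000
denominator = 3 = 3
card(S) = 75000 / 3 = 25000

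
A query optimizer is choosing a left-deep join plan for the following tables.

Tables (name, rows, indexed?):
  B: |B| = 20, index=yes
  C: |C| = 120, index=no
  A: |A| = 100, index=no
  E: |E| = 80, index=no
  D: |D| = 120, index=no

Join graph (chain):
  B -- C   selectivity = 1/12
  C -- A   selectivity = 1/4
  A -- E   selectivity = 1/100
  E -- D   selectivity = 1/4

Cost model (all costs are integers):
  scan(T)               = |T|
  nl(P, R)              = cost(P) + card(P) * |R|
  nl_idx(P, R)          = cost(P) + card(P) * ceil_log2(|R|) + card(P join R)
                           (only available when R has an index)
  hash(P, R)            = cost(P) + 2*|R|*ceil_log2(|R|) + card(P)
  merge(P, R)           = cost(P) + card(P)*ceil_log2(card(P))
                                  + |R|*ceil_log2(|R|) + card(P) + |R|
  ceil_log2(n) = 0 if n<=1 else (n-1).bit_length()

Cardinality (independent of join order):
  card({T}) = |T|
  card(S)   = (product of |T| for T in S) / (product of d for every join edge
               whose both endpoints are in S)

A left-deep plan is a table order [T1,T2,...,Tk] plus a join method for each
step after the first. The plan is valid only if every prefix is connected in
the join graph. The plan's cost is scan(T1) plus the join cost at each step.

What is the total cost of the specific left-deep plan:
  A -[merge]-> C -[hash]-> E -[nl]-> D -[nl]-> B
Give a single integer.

1733980

step 1: scan A: cost=100, card=100
step 2: join C via merge
    card(P join C) = 100*120/(4) = 3000
    cost = 100 + 100*7 + 120*7 + 100 + 120 = 1860
step 3: join E via hash
    card(P join E) = 3000*80/(100) = 2400
    cost = 1860 + 2*80*7 + 3000 = 5980
step 4: join D via nl
    card(P join D) = 2400*120/(4) = 72000
    cost = 5980 + 2400*120 = 293980
step 5: join B via nl
    card(P join B) = 72000*20/(12) = 120000
    cost = 293980 + 72000*20 = 1733980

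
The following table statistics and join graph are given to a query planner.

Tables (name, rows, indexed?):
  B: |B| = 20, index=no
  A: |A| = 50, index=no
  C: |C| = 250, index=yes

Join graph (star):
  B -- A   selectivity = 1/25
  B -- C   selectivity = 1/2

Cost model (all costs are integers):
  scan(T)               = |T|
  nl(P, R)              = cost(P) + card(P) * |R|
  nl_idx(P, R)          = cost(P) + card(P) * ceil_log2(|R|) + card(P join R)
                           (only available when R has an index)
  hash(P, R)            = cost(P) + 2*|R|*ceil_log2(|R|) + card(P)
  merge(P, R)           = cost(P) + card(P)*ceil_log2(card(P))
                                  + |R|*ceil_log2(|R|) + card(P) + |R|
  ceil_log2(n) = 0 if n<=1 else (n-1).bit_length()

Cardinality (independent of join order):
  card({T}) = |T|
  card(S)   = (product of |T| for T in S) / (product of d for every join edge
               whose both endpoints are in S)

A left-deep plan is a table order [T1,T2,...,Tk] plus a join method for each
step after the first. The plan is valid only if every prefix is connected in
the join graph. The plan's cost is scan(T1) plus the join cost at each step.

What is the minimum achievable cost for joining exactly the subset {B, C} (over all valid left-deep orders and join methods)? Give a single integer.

Selinger DP over subsets of {B,C}:
  {B}: scan cost=20, card=20
  {C}: scan cost=250, card=250
  {BC}: card=2500; try (B,hash)→700, (C,merge)→2390, (B,merge)→2620, (C,nl_idx)→2680, (C,hash)→4040, (C,nl)→5020 …(+1); best=700 via (B,hash)

700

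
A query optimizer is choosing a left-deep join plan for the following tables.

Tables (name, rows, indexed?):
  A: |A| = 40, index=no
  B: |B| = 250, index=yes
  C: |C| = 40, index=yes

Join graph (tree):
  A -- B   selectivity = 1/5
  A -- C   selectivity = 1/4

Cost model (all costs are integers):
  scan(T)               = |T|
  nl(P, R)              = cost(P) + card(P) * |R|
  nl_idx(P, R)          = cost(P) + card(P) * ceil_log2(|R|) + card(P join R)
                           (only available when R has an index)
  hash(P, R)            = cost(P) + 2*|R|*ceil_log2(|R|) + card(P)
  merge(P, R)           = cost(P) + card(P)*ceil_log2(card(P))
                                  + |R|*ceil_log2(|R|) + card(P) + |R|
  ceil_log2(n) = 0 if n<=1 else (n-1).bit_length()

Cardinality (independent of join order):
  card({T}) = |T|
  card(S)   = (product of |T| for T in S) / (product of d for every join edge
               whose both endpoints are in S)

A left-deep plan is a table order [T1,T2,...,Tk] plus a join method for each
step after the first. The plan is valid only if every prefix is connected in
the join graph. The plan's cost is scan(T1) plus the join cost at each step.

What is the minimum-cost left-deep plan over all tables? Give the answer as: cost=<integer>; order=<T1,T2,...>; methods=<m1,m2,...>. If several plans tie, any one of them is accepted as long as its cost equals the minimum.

cost=3460; order=B,A,C; methods=hash,hash

Selinger DP (subsets sized 1..n):
  {A}: scan cost=40, card=40
  {B}: scan cost=250, card=250
  {C}: scan cost=40, card=40
  {AB}: card=2000; try (A,hash)→980, (B,nl_idx)→2360, (B,merge)→2570, (A,merge)→2780, (B,hash)→4080, (B,nl)→10040 …(+1); best=980 via (A,hash)
  {AC}: card=400; try (C,hash)→560, (A,hash)→560, (C,merge)→600, (A,merge)→600, (C,nl_idx)→680, (C,nl)→1640 …(+1); best=560 via (C,hash)
  {ABC}: card=20000; try (C,hash)→3460, (B,hash)→4960, (B,merge)→6810, (B,nl_idx)→23760, (C,merge)→25260, (C,nl_idx)→32980 …(+2); best=3460 via (C,hash)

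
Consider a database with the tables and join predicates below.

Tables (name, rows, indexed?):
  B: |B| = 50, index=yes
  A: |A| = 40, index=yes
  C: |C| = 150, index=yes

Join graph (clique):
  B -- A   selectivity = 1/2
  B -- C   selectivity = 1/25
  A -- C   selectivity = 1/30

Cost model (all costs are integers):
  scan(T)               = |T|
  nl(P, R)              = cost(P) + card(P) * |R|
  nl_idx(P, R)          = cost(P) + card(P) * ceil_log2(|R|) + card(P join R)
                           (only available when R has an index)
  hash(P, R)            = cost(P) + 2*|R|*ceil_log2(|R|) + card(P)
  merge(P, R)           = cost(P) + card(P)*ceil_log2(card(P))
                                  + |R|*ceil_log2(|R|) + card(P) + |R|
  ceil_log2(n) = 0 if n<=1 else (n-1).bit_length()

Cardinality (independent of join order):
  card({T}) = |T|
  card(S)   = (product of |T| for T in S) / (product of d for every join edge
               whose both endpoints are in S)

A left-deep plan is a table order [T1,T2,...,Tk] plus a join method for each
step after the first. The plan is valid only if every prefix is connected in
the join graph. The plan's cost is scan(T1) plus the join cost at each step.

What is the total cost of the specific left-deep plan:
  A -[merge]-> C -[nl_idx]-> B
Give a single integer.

step 1: scan A: cost=40, card=40
step 2: join C via merge
    card(P join C) = 40*150/(30) = 200
    cost = 40 + 40*6 + 150*8 + 40 + 150 = 1670
step 3: join B via nl_idx
    card(P join B) = 200*50/(2*25) = 200
    cost = 1670 + 200*6 + 200 = 3070

3070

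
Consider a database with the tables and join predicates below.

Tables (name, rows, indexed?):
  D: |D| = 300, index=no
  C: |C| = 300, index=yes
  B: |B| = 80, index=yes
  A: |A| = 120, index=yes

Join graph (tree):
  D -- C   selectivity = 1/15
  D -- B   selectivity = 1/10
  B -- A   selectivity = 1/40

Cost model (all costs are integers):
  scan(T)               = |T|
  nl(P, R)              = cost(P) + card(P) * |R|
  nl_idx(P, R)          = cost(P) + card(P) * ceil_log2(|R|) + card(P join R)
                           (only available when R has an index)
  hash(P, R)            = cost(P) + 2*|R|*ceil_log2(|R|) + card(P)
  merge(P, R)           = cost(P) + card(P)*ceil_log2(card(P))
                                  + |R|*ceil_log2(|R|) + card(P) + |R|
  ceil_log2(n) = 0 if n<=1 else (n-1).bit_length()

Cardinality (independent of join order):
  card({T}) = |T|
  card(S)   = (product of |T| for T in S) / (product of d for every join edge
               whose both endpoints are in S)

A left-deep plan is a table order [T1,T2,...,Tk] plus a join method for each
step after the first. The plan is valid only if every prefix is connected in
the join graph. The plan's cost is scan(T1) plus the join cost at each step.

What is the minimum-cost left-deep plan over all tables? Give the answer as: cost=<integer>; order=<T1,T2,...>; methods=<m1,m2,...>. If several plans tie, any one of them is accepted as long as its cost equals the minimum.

cost=18400; order=D,B,A,C; methods=hash,hash,hash

Selinger DP (subsets sized 1..n):
  {D}: scan cost=300, card=300
  {C}: scan cost=300, card=300
  {B}: scan cost=80, card=80
  {A}: scan cost=120, card=120
  {CD}: card=6000; try (D,hash)→6000, (C,hash)→6000, (D,merge)→6300, (C,merge)→6300, (C,nl_idx)→9000, (D,nl)→90300 …(+1); best=6000 via (D,hash)
  {BD}: card=2400; try (B,hash)→1720, (D,merge)→3720, (B,merge)→3940, (B,nl_idx)→4800, (D,hash)→5560, (D,nl)→24080 …(+1); best=1720 via (B,hash)
  {AB}: card=240; try (A,nl_idx)→880, (B,nl_idx)→1200, (B,hash)→1360, (A,merge)→1680, (B,merge)→1720, (A,hash)→1840 …(+2); best=880 via (A,nl_idx)
  {BCD}: card=48000; try (C,hash)→9520, (B,hash)→13120, (C,merge)→35920, (C,nl_idx)→71320, (B,merge)→90640, (B,nl_idx)→96000 …(+2); best=9520 via (C,hash)
  {ABD}: card=7200; try (A,hash)→5800, (D,merge)→6040, (D,hash)→6520, (A,nl_idx)→25720, (A,merge)→33880, (D,nl)→72880 …(+1); best=5800 via (A,hash)
  {ABCD}: card=144000; try (C,hash)→18400, (A,hash)→59200, (C,merge)→109600, (C,nl_idx)→214600, (A,nl_idx)→489520, (A,merge)→826480 …(+2); best=18400 via (C,hash)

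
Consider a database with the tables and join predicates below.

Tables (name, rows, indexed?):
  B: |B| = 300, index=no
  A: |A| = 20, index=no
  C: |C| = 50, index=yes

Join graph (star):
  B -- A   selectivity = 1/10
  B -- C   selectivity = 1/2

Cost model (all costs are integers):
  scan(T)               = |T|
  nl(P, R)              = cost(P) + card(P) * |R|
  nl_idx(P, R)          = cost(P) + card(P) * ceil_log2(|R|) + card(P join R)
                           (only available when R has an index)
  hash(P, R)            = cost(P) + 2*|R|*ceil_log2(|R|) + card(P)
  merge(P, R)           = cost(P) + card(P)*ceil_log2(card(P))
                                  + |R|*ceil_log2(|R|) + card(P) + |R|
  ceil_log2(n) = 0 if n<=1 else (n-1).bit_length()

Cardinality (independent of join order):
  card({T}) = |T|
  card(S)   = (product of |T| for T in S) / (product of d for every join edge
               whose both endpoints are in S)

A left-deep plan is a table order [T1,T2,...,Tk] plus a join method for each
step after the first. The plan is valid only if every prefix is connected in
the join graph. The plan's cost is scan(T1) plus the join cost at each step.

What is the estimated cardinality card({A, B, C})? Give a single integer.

Tables in S: A(20), B(300), C(50)
Edges inside S: B-A(d=10), B-C(d=2)
numerator = 20 * 300 * 50 = 300000
denominator = 10 * 2 = 20
card(S) = 300000 / 20 = 15000

15000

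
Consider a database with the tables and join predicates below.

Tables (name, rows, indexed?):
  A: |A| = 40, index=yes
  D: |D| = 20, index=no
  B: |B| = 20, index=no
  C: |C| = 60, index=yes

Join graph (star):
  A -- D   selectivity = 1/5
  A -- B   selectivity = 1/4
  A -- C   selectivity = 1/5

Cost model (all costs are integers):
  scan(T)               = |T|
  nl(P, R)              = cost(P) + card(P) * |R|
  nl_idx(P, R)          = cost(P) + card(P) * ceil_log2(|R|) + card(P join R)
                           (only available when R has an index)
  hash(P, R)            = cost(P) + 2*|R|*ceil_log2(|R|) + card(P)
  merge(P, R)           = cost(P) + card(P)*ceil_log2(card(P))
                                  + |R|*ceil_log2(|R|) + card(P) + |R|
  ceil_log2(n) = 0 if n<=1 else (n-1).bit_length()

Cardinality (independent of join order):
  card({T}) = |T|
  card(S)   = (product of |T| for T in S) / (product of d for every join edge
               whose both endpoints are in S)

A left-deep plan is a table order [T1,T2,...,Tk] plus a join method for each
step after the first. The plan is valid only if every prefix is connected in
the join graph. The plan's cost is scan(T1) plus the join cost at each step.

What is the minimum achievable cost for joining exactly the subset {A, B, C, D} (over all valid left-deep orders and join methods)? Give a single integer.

2160

Selinger DP over subsets of {A,B,C,D}:
  {A}: scan cost=40, card=40
  {D}: scan cost=20, card=20
  {B}: scan cost=20, card=20
  {C}: scan cost=60, card=60
  {AD}: card=160; try (D,hash)→280, (A,nl_idx)→300, (A,merge)→420, (D,merge)→440, (A,hash)→520, (A,nl)→820 …(+1); best=280 via (D,hash)
  {AB}: card=200; try (B,hash)→280, (A,nl_idx)→340, (A,merge)→420, (B,merge)→440, (A,hash)→520, (A,nl)→820 …(+1); best=280 via (B,hash)
  {AC}: card=480; try (A,hash)→600, (C,merge)→740, (C,nl_idx)→760, (A,merge)→760, (C,hash)→800, (A,nl_idx)→900 …(+2); best=600 via (A,hash)
  {ABD}: card=800; try (B,hash)→640, (D,hash)→680, (B,merge)→1840, (D,merge)→2200, (B,nl)→3480, (D,nl)→4280; best=640 via (B,hash)
  {ACD}: card=1920; try (C,hash)→1160, (D,hash)→1280, (C,merge)→2140, (C,nl_idx)→3160, (D,merge)→5520, (C,nl)→9880 …(+1); best=1160 via (C,hash)
  {ABC}: card=2400; try (C,hash)→1200, (B,hash)→1280, (C,merge)→2500, (C,nl_idx)→3880, (B,merge)→5520, (B,nl)→10200 …(+1); best=1200 via (C,hash)
  {ABCD}: card=9600; try (C,hash)→2160, (B,hash)→3280, (D,hash)→3800, (C,merge)→9860, (C,nl_idx)→15040, (B,merge)→24320 …(+4); best=2160 via (C,hash)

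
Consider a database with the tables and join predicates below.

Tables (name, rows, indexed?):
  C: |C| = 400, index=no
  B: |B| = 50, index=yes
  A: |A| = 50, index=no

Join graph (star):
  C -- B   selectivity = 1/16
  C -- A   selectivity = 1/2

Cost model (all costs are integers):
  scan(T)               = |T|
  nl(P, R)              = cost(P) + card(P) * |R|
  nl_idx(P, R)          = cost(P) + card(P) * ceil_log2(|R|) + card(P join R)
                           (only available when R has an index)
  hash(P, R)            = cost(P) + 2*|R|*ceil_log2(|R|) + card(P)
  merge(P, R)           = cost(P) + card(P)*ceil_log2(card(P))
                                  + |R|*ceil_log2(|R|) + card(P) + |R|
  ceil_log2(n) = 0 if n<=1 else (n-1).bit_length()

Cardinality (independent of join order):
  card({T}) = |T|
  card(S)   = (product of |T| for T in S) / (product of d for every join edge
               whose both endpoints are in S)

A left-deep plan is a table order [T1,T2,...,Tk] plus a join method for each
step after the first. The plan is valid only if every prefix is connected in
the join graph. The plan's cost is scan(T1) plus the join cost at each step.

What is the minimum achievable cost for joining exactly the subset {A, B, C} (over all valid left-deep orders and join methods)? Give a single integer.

Selinger DP over subsets of {A,B,C}:
  {C}: scan cost=400, card=400
  {B}: scan cost=50, card=50
  {A}: scan cost=50, card=50
  {BC}: card=1250; try (B,hash)→1400, (B,nl_idx)→4050, (C,merge)→4400, (B,merge)→4750, (C,hash)→7300, (C,nl)→20050 …(+1); best=1400 via (B,hash)
  {AC}: card=10000; try (A,hash)→1400, (C,merge)→4400, (A,merge)→4750, (C,hash)→7300, (C,nl)→20050, (A,nl)→20400; best=1400 via (A,hash)
  {ABC}: card=31250; try (A,hash)→3250, (B,hash)→12000, (A,merge)→16750, (A,nl)→63900, (B,nl_idx)→92650, (B,merge)→151750 …(+1); best=3250 via (A,hash)

3250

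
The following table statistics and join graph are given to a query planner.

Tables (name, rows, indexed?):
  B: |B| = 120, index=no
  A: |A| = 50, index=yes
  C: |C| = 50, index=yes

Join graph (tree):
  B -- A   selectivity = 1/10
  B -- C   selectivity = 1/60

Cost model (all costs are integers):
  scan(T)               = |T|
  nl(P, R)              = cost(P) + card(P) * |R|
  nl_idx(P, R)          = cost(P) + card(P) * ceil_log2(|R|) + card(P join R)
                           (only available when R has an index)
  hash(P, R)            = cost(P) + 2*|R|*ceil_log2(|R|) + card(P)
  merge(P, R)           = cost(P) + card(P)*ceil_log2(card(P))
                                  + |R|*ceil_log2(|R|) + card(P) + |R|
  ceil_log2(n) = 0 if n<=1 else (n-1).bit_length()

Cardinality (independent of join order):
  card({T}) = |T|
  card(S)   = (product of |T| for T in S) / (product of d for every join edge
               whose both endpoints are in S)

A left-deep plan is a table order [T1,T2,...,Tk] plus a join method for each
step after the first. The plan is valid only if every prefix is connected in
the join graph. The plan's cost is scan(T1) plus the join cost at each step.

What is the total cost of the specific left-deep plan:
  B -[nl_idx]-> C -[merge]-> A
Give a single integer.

step 1: scan B: cost=120, card=120
step 2: join C via nl_idx
    card(P join C) = 120*50/(60) = 100
    cost = 120 + 120*6 + 100 = 940
step 3: join A via merge
    card(P join A) = 100*50/(10) = 500
    cost = 940 + 100*7 + 50*6 + 100 + 50 = 2090

2090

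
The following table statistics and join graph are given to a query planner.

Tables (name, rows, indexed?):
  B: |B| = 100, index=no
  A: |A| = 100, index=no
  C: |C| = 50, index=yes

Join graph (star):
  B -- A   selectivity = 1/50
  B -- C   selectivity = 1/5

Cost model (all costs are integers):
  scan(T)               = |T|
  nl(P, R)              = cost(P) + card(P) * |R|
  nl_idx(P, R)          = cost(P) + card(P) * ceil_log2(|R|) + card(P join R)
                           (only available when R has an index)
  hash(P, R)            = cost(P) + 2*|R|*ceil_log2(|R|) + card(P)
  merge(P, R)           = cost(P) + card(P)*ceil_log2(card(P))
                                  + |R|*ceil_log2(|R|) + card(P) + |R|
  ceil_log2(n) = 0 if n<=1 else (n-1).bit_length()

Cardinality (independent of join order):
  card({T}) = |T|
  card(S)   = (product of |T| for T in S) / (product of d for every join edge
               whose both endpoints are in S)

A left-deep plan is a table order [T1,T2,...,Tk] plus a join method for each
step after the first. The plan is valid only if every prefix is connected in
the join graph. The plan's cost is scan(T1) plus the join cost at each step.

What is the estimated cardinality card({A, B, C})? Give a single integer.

2000

Tables in S: A(100), B(100), C(50)
Edges inside S: B-A(d=50), B-C(d=5)
numerator = 100 * 100 * 50 = 500000
denominator = 50 * 5 = 250
card(S) = 500000 / 250 = 2000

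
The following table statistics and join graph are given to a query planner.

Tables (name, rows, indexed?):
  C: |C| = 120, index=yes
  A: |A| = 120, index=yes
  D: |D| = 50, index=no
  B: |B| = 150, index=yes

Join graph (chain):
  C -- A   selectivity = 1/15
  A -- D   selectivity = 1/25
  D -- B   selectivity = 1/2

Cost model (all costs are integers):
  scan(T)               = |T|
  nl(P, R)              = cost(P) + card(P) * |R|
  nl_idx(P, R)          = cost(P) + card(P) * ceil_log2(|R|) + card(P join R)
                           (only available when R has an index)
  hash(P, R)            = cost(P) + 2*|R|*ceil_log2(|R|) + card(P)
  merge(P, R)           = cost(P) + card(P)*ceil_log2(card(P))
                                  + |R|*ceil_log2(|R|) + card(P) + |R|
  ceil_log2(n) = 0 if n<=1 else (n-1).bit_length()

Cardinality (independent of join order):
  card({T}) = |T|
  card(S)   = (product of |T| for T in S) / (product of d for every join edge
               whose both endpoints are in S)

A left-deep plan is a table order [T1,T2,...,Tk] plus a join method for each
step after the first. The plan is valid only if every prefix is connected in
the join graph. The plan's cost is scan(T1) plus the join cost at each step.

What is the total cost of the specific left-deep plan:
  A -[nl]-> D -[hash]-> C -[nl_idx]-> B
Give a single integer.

step 1: scan A: cost=120, card=120
step 2: join D via nl
    card(P join D) = 120*50/(25) = 240
    cost = 120 + 120*50 = 6120
step 3: join C via hash
    card(P join C) = 240*120/(15) = 1920
    cost = 6120 + 2*120*7 + 240 = 8040
step 4: join B via nl_idx
    card(P join B) = 1920*150/(2) = 144000
    cost = 8040 + 1920*8 + 144000 = 167400

167400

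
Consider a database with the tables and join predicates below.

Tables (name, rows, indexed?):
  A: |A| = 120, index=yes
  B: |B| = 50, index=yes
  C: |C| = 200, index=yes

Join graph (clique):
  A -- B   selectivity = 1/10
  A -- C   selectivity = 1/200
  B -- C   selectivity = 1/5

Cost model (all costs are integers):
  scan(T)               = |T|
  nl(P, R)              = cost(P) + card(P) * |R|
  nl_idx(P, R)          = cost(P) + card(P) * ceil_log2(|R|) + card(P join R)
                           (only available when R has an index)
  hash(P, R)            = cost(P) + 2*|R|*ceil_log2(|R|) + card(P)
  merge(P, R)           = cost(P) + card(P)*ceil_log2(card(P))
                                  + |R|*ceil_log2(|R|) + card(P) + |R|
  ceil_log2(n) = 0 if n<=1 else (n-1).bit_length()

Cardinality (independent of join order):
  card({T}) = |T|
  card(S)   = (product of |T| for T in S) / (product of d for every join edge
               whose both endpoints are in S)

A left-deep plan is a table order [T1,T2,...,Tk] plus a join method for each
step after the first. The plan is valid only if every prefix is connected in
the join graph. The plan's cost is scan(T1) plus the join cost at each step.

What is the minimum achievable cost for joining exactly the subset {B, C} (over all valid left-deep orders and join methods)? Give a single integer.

1000

Selinger DP over subsets of {B,C}:
  {B}: scan cost=50, card=50
  {C}: scan cost=200, card=200
  {BC}: card=2000; try (B,hash)→1000, (C,merge)→2200, (B,merge)→2350, (C,nl_idx)→2450, (C,hash)→3300, (B,nl_idx)→3400 …(+2); best=1000 via (B,hash)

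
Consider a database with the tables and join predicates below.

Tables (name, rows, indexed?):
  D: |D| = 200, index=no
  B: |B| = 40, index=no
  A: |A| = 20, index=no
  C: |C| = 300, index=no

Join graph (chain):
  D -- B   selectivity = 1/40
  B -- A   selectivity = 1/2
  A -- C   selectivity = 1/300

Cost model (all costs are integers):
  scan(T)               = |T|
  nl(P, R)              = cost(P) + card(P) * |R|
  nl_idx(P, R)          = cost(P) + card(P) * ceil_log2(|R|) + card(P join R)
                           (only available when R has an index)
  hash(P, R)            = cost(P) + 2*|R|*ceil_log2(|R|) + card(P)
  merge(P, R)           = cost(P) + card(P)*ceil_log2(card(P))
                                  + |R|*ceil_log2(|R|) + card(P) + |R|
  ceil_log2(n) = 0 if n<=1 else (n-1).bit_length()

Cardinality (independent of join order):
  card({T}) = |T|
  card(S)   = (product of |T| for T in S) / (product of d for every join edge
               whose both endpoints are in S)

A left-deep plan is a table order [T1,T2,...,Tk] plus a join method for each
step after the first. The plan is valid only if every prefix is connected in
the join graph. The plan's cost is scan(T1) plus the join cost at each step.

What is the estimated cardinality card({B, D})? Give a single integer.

Tables in S: B(40), D(200)
Edges inside S: D-B(d=40)
numerator = 40 * 200 = 8000
denominator = 40 = 40
card(S) = 8000 / 40 = 200

200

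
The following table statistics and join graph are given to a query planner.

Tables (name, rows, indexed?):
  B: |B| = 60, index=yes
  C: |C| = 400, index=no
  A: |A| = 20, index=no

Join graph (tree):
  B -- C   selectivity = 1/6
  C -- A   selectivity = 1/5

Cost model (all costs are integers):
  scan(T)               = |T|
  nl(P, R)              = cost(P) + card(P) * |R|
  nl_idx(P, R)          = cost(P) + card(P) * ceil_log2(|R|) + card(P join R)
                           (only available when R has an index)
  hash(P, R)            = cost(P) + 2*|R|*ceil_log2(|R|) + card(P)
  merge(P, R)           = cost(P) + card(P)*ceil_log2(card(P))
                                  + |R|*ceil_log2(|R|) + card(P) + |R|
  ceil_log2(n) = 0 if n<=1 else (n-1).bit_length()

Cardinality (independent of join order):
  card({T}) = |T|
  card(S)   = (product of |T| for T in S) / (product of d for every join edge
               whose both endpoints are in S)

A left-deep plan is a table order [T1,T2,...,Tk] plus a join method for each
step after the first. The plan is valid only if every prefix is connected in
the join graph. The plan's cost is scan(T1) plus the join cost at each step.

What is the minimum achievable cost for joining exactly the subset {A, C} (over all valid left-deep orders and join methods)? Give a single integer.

Selinger DP over subsets of {A,C}:
  {C}: scan cost=400, card=400
  {A}: scan cost=20, card=20
  {AC}: card=1600; try (A,hash)→1000, (C,merge)→4140, (A,merge)→4520, (C,hash)→7240, (C,nl)→8020, (A,nl)→8400; best=1000 via (A,hash)

1000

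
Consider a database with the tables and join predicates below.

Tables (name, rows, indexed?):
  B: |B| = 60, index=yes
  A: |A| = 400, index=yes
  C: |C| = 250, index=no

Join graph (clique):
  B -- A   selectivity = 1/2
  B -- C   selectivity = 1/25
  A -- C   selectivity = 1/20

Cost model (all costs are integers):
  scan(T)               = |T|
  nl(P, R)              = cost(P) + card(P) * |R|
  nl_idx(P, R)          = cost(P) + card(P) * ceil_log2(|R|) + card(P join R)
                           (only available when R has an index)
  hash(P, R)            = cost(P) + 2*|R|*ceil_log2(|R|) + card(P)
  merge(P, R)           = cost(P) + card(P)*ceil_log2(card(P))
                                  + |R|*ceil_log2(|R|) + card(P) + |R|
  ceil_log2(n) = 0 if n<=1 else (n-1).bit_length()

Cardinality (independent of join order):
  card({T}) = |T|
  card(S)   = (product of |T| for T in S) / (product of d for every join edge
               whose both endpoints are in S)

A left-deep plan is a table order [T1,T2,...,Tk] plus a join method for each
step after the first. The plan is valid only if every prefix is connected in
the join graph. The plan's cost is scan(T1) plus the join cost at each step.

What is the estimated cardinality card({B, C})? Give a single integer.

Tables in S: B(60), C(250)
Edges inside S: B-C(d=25)
numerator = 60 * 250 = 15000
denominator = 25 = 25
card(S) = 15000 / 25 = 600

600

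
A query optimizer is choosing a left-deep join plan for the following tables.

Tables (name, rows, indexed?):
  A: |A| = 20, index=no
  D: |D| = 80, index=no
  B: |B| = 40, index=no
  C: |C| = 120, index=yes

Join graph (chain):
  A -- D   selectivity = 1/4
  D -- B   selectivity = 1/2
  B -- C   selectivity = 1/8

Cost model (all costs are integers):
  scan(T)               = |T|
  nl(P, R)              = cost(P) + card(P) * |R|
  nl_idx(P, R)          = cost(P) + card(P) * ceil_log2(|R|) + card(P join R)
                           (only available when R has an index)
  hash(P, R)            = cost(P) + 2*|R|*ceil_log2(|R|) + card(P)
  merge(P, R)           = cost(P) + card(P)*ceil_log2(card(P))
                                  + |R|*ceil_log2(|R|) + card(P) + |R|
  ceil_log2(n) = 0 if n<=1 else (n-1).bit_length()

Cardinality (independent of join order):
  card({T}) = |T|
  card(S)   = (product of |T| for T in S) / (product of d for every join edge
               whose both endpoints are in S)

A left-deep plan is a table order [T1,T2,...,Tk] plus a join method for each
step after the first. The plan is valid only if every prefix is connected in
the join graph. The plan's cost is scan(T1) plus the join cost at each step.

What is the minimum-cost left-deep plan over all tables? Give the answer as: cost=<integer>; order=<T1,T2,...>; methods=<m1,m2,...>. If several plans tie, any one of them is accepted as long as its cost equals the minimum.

cost=10920; order=D,A,B,C; methods=hash,hash,hash

Selinger DP (subsets sized 1..n):
  {A}: scan cost=20, card=20
  {D}: scan cost=80, card=80
  {B}: scan cost=40, card=40
  {C}: scan cost=120, card=120
  {AD}: card=400; try (A,hash)→360, (D,merge)→780, (A,merge)→840, (D,hash)→1160, (D,nl)→1620, (A,nl)→1680; best=360 via (A,hash)
  {BD}: card=1600; try (B,hash)→640, (D,merge)→960, (B,merge)→1000, (D,hash)→1200, (D,nl)→3240, (B,nl)→3280; best=640 via (B,hash)
  {BC}: card=600; try (B,hash)→720, (C,nl_idx)→920, (C,merge)→1280, (B,merge)→1360, (C,hash)→1760, (C,nl)→4840 …(+1); best=720 via (B,hash)
  {ABD}: card=8000; try (B,hash)→1240, (A,hash)→2440, (B,merge)→4640, (B,nl)→16360, (A,merge)→19960, (A,nl)→32640; best=1240 via (B,hash)
  {BCD}: card=24000; try (D,hash)→2440, (C,hash)→3920, (D,merge)→7960, (C,merge)→20800, (C,nl_idx)→35840, (D,nl)→48720 …(+1); best=2440 via (D,hash)
  {ABCD}: card=120000; try (C,hash)→10920, (A,hash)→26640, (C,merge)→114200, (C,nl_idx)→177240, (A,merge)→386560, (A,nl)→482440 …(+1); best=10920 via (C,hash)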